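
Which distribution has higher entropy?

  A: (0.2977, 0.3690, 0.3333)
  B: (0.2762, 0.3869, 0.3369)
A

Both distributions are close to uniform, making this a harder comparison.

H(A) = 1.5795 bits
H(B) = 1.5715 bits

The distribution closer to uniform has higher entropy.
Answer: A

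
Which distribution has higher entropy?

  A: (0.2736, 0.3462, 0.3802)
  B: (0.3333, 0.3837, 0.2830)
B

Both distributions are close to uniform, making this a harder comparison.

H(A) = 1.5718 bits
H(B) = 1.5740 bits

The distribution closer to uniform has higher entropy.
Answer: B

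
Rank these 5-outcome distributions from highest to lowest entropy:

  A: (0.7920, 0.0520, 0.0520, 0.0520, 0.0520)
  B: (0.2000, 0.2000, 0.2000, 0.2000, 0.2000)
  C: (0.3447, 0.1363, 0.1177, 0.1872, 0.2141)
B > C > A

Key insight: Entropy is maximized by uniform distributions and minimized by concentrated distributions.

- Uniform distributions have maximum entropy log₂(5) = 2.3219 bits
- The more "peaked" or concentrated a distribution, the lower its entropy

Entropies:
  H(A) = 1.1536 bits
  H(B) = 2.3219 bits
  H(C) = 2.2135 bits

Ranking: B > C > A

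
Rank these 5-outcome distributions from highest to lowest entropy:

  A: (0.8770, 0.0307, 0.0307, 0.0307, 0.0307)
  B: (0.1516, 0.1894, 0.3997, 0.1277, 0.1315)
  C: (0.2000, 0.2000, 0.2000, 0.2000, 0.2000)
C > B > A

Key insight: Entropy is maximized by uniform distributions and minimized by concentrated distributions.

- Uniform distributions have maximum entropy log₂(5) = 2.3219 bits
- The more "peaked" or concentrated a distribution, the lower its entropy

Entropies:
  H(A) = 0.7839 bits
  H(B) = 2.1602 bits
  H(C) = 2.3219 bits

Ranking: C > B > A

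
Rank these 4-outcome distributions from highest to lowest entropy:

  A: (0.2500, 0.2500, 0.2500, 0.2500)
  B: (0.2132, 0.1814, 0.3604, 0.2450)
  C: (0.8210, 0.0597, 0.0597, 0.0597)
A > B > C

Key insight: Entropy is maximized by uniform distributions and minimized by concentrated distributions.

- Uniform distributions have maximum entropy log₂(4) = 2.0000 bits
- The more "peaked" or concentrated a distribution, the lower its entropy

Entropies:
  H(A) = 2.0000 bits
  H(B) = 1.9499 bits
  H(C) = 0.9616 bits

Ranking: A > B > C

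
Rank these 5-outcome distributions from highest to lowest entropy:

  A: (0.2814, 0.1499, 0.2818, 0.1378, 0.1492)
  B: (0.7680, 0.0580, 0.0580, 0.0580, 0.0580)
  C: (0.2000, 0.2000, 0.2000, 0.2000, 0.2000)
C > A > B

Key insight: Entropy is maximized by uniform distributions and minimized by concentrated distributions.

- Uniform distributions have maximum entropy log₂(5) = 2.3219 bits
- The more "peaked" or concentrated a distribution, the lower its entropy

Entropies:
  H(A) = 2.2435 bits
  H(B) = 1.2455 bits
  H(C) = 2.3219 bits

Ranking: C > A > B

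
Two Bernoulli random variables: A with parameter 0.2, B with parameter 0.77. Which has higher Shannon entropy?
B

For binary distributions, entropy is maximized at p=0.5 and decreases as p moves toward 0 or 1.

H(A) = H(0.2) = 0.7219 bits
H(B) = H(0.77) = 0.7780 bits

Distribution B (p=0.77) is closer to uniform (p=0.5), so it has higher entropy.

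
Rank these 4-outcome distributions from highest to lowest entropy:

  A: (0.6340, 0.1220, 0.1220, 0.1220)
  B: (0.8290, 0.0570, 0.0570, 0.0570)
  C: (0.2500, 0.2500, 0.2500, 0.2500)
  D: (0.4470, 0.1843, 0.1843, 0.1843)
C > D > A > B

Key insight: Entropy is maximized by uniform distributions and minimized by concentrated distributions.

Entropies:
  H(A) = 1.5276 bits
  H(B) = 0.9310 bits
  H(C) = 2.0000 bits
  H(D) = 1.8684 bits

Ranking: C > D > A > B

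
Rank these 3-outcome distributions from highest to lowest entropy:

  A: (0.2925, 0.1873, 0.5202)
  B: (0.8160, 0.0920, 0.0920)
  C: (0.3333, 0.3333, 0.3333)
C > A > B

Key insight: Entropy is maximized by uniform distributions and minimized by concentrated distributions.

- Uniform distributions have maximum entropy log₂(3) = 1.5850 bits
- The more "peaked" or concentrated a distribution, the lower its entropy

Entropies:
  H(A) = 1.4618 bits
  H(B) = 0.8727 bits
  H(C) = 1.5850 bits

Ranking: C > A > B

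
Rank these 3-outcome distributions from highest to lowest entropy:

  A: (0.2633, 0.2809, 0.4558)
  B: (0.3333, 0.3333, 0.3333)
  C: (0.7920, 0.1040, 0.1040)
B > A > C

Key insight: Entropy is maximized by uniform distributions and minimized by concentrated distributions.

- Uniform distributions have maximum entropy log₂(3) = 1.5850 bits
- The more "peaked" or concentrated a distribution, the lower its entropy

Entropies:
  H(A) = 1.5381 bits
  H(B) = 1.5850 bits
  H(C) = 0.9456 bits

Ranking: B > A > C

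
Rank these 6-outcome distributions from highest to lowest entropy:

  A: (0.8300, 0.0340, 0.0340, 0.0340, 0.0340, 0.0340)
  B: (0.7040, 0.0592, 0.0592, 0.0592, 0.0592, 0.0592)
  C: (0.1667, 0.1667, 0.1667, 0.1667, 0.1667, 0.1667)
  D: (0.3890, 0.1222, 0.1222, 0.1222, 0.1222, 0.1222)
C > D > B > A

Key insight: Entropy is maximized by uniform distributions and minimized by concentrated distributions.

Entropies:
  H(A) = 1.0524 bits
  H(B) = 1.5636 bits
  H(C) = 2.5850 bits
  H(D) = 2.3828 bits

Ranking: C > D > B > A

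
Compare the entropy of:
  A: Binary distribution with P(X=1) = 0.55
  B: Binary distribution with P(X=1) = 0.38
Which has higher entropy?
A

For binary distributions, entropy is maximized at p=0.5 and decreases as p moves toward 0 or 1.

H(A) = H(0.55) = 0.9928 bits
H(B) = H(0.38) = 0.9580 bits

Distribution A (p=0.55) is closer to uniform (p=0.5), so it has higher entropy.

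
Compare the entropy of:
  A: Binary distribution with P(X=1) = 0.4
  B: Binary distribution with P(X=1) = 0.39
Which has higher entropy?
A

For binary distributions, entropy is maximized at p=0.5 and decreases as p moves toward 0 or 1.

H(A) = H(0.4) = 0.9710 bits
H(B) = H(0.39) = 0.9648 bits

Distribution A (p=0.4) is closer to uniform (p=0.5), so it has higher entropy.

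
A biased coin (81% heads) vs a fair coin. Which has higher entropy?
Fair coin

The fair coin is uniform (p=0.5), maximizing binary entropy at 1 bit. The biased coin has H(0.81) ≈ 0.701 bits — its outcome is more predictable, so its entropy is lower.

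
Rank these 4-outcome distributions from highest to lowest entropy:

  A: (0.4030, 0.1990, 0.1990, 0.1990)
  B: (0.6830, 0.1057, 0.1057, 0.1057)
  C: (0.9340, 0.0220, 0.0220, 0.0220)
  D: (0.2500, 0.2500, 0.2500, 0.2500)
D > A > B > C

Key insight: Entropy is maximized by uniform distributions and minimized by concentrated distributions.

Entropies:
  H(A) = 1.9189 bits
  H(B) = 1.4035 bits
  H(C) = 0.4554 bits
  H(D) = 2.0000 bits

Ranking: D > A > B > C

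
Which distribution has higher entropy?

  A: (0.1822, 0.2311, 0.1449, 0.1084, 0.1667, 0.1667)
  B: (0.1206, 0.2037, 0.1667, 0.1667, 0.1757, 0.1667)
B

Both distributions are close to uniform, making this a harder comparison.

H(A) = 2.5490 bits
H(B) = 2.5689 bits

The distribution closer to uniform has higher entropy.
Answer: B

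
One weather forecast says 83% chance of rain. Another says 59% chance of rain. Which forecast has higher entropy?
59% forecast

Treat each forecast as a Bernoulli distribution. Binary entropy is maximized at p=0.5 and falls off symmetrically toward 0 or 1. The 59% forecast is closer to 50%, so it is more uncertain. H(83%) ≈ 0.658 bits, H(59%) ≈ 0.977 bits.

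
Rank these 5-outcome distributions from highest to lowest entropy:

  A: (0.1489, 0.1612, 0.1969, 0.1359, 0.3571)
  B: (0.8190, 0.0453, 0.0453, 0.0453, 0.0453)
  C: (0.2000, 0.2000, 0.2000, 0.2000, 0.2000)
C > A > B

Key insight: Entropy is maximized by uniform distributions and minimized by concentrated distributions.

- Uniform distributions have maximum entropy log₂(5) = 2.3219 bits
- The more "peaked" or concentrated a distribution, the lower its entropy

Entropies:
  H(A) = 2.2171 bits
  H(B) = 1.0443 bits
  H(C) = 2.3219 bits

Ranking: C > A > B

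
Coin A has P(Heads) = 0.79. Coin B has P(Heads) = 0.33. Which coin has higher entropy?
B

For binary distributions, entropy is maximized at p=0.5 and decreases as p moves toward 0 or 1.

H(A) = H(0.79) = 0.7415 bits
H(B) = H(0.33) = 0.9149 bits

Distribution B (p=0.33) is closer to uniform (p=0.5), so it has higher entropy.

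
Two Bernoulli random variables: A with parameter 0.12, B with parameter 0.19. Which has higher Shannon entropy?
B

For binary distributions, entropy is maximized at p=0.5 and decreases as p moves toward 0 or 1.

H(A) = H(0.12) = 0.5294 bits
H(B) = H(0.19) = 0.7015 bits

Distribution B (p=0.19) is closer to uniform (p=0.5), so it has higher entropy.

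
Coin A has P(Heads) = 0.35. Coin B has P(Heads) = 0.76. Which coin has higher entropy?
A

For binary distributions, entropy is maximized at p=0.5 and decreases as p moves toward 0 or 1.

H(A) = H(0.35) = 0.9341 bits
H(B) = H(0.76) = 0.7950 bits

Distribution A (p=0.35) is closer to uniform (p=0.5), so it has higher entropy.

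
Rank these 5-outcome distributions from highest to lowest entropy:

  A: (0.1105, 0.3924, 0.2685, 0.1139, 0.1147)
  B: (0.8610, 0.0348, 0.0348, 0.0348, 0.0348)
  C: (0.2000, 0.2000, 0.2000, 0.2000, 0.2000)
C > A > B

Key insight: Entropy is maximized by uniform distributions and minimized by concentrated distributions.

- Uniform distributions have maximum entropy log₂(5) = 2.3219 bits
- The more "peaked" or concentrated a distribution, the lower its entropy

Entropies:
  H(A) = 2.1053 bits
  H(B) = 0.8596 bits
  H(C) = 2.3219 bits

Ranking: C > A > B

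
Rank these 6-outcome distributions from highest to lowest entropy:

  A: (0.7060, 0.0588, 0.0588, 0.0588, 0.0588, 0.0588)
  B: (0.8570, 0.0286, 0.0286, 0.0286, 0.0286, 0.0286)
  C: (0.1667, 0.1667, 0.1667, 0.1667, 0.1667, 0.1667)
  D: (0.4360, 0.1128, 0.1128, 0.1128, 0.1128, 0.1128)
C > D > A > B

Key insight: Entropy is maximized by uniform distributions and minimized by concentrated distributions.

Entropies:
  H(A) = 1.5565 bits
  H(B) = 0.9241 bits
  H(C) = 2.5850 bits
  H(D) = 2.2977 bits

Ranking: C > D > A > B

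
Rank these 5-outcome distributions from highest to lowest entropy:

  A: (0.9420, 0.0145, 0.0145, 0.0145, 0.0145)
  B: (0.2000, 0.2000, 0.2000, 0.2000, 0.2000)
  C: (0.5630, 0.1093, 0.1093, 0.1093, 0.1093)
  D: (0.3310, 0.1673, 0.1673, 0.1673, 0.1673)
B > D > C > A

Key insight: Entropy is maximized by uniform distributions and minimized by concentrated distributions.

Entropies:
  H(A) = 0.4355 bits
  H(B) = 2.3219 bits
  H(C) = 1.8625 bits
  H(D) = 2.2539 bits

Ranking: B > D > C > A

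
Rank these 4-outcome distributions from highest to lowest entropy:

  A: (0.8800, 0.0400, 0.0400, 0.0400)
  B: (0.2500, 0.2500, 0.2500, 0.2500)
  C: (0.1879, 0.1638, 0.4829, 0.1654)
B > C > A

Key insight: Entropy is maximized by uniform distributions and minimized by concentrated distributions.

- Uniform distributions have maximum entropy log₂(4) = 2.0000 bits
- The more "peaked" or concentrated a distribution, the lower its entropy

Entropies:
  H(A) = 0.7196 bits
  H(B) = 2.0000 bits
  H(C) = 1.8172 bits

Ranking: B > C > A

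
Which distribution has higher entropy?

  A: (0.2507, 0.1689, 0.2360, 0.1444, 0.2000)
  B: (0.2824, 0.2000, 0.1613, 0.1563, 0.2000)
A

Both distributions are close to uniform, making this a harder comparison.

H(A) = 2.2929 bits
H(B) = 2.2870 bits

The distribution closer to uniform has higher entropy.
Answer: A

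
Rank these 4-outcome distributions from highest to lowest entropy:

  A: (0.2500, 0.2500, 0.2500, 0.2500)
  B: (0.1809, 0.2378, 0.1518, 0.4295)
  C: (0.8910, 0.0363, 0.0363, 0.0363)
A > B > C

Key insight: Entropy is maximized by uniform distributions and minimized by concentrated distributions.

- Uniform distributions have maximum entropy log₂(4) = 2.0000 bits
- The more "peaked" or concentrated a distribution, the lower its entropy

Entropies:
  H(A) = 2.0000 bits
  H(B) = 1.8755 bits
  H(C) = 0.6697 bits

Ranking: A > B > C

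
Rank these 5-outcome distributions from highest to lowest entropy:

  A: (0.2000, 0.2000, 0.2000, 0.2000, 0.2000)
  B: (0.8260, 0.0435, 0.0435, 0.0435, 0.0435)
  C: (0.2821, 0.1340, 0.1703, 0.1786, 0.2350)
A > C > B

Key insight: Entropy is maximized by uniform distributions and minimized by concentrated distributions.

- Uniform distributions have maximum entropy log₂(5) = 2.3219 bits
- The more "peaked" or concentrated a distribution, the lower its entropy

Entropies:
  H(A) = 2.3219 bits
  H(B) = 1.0148 bits
  H(C) = 2.2734 bits

Ranking: A > C > B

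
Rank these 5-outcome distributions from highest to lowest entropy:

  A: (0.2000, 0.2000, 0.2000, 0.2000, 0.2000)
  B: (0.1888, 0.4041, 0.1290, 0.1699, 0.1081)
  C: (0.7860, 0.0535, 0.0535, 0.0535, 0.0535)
A > B > C

Key insight: Entropy is maximized by uniform distributions and minimized by concentrated distributions.

- Uniform distributions have maximum entropy log₂(5) = 2.3219 bits
- The more "peaked" or concentrated a distribution, the lower its entropy

Entropies:
  H(A) = 2.3219 bits
  H(B) = 2.1450 bits
  H(C) = 1.1771 bits

Ranking: A > B > C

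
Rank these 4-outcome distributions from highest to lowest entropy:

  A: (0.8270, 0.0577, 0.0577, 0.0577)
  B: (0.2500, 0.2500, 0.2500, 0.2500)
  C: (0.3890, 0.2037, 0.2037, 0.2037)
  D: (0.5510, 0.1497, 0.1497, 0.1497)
B > C > D > A

Key insight: Entropy is maximized by uniform distributions and minimized by concentrated distributions.

Entropies:
  H(A) = 0.9387 bits
  H(B) = 2.0000 bits
  H(C) = 1.9326 bits
  H(D) = 1.7041 bits

Ranking: B > C > D > A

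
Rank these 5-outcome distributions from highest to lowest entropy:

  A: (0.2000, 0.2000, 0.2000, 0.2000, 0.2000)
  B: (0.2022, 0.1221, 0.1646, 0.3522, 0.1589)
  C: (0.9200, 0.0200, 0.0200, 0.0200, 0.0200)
A > B > C

Key insight: Entropy is maximized by uniform distributions and minimized by concentrated distributions.

- Uniform distributions have maximum entropy log₂(5) = 2.3219 bits
- The more "peaked" or concentrated a distribution, the lower its entropy

Entropies:
  H(A) = 2.3219 bits
  H(B) = 2.2171 bits
  H(C) = 0.5622 bits

Ranking: A > B > C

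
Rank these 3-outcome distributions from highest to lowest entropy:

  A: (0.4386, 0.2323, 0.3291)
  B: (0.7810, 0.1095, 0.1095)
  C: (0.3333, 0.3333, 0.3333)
C > A > B

Key insight: Entropy is maximized by uniform distributions and minimized by concentrated distributions.

- Uniform distributions have maximum entropy log₂(3) = 1.5850 bits
- The more "peaked" or concentrated a distribution, the lower its entropy

Entropies:
  H(A) = 1.5384 bits
  H(B) = 0.9773 bits
  H(C) = 1.5850 bits

Ranking: C > A > B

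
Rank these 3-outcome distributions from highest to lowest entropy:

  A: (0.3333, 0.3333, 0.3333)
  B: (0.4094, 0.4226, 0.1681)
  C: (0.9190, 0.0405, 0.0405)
A > B > C

Key insight: Entropy is maximized by uniform distributions and minimized by concentrated distributions.

- Uniform distributions have maximum entropy log₂(3) = 1.5850 bits
- The more "peaked" or concentrated a distribution, the lower its entropy

Entropies:
  H(A) = 1.5850 bits
  H(B) = 1.4851 bits
  H(C) = 0.4867 bits

Ranking: A > B > C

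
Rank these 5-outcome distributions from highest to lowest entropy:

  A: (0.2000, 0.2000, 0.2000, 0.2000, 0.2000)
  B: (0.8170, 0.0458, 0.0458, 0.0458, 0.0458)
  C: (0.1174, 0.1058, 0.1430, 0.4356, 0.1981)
A > C > B

Key insight: Entropy is maximized by uniform distributions and minimized by concentrated distributions.

- Uniform distributions have maximum entropy log₂(5) = 2.3219 bits
- The more "peaked" or concentrated a distribution, the lower its entropy

Entropies:
  H(A) = 2.3219 bits
  H(B) = 1.0526 bits
  H(C) = 2.0920 bits

Ranking: A > C > B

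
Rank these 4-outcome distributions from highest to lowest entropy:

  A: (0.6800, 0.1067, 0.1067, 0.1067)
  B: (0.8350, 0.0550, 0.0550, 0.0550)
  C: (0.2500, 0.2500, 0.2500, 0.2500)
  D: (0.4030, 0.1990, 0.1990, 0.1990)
C > D > A > B

Key insight: Entropy is maximized by uniform distributions and minimized by concentrated distributions.

Entropies:
  H(A) = 1.4116 bits
  H(B) = 0.9077 bits
  H(C) = 2.0000 bits
  H(D) = 1.9189 bits

Ranking: C > D > A > B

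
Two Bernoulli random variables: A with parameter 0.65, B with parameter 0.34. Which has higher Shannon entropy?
A

For binary distributions, entropy is maximized at p=0.5 and decreases as p moves toward 0 or 1.

H(A) = H(0.65) = 0.9341 bits
H(B) = H(0.34) = 0.9248 bits

Distribution A (p=0.65) is closer to uniform (p=0.5), so it has higher entropy.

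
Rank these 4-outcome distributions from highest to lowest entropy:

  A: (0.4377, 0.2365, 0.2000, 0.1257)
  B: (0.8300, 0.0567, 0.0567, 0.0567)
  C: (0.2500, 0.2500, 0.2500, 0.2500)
C > A > B

Key insight: Entropy is maximized by uniform distributions and minimized by concentrated distributions.

- Uniform distributions have maximum entropy log₂(4) = 2.0000 bits
- The more "peaked" or concentrated a distribution, the lower its entropy

Entropies:
  H(A) = 1.8542 bits
  H(B) = 0.9271 bits
  H(C) = 2.0000 bits

Ranking: C > A > B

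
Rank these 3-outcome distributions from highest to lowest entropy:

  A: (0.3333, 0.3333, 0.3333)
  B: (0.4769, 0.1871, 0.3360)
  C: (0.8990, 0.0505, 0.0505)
A > B > C

Key insight: Entropy is maximized by uniform distributions and minimized by concentrated distributions.

- Uniform distributions have maximum entropy log₂(3) = 1.5850 bits
- The more "peaked" or concentrated a distribution, the lower its entropy

Entropies:
  H(A) = 1.5850 bits
  H(B) = 1.4906 bits
  H(C) = 0.5732 bits

Ranking: A > B > C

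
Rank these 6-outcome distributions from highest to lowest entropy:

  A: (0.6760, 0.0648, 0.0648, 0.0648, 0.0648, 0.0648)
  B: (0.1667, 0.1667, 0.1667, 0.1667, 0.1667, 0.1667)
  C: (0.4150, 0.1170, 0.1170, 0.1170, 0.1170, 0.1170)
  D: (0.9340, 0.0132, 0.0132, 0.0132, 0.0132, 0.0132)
B > C > A > D

Key insight: Entropy is maximized by uniform distributions and minimized by concentrated distributions.

Entropies:
  H(A) = 1.6610 bits
  H(B) = 2.5850 bits
  H(C) = 2.3374 bits
  H(D) = 0.5041 bits

Ranking: B > C > A > D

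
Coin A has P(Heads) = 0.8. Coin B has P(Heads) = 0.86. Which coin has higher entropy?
A

For binary distributions, entropy is maximized at p=0.5 and decreases as p moves toward 0 or 1.

H(A) = H(0.8) = 0.7219 bits
H(B) = H(0.86) = 0.5842 bits

Distribution A (p=0.8) is closer to uniform (p=0.5), so it has higher entropy.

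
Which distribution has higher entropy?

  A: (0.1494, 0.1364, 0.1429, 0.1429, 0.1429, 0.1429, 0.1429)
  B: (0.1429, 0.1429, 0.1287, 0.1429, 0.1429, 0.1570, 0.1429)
A

Both distributions are close to uniform, making this a harder comparison.

H(A) = 2.8069 bits
H(B) = 2.8053 bits

The distribution closer to uniform has higher entropy.
Answer: A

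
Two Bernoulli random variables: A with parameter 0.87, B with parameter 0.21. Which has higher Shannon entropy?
B

For binary distributions, entropy is maximized at p=0.5 and decreases as p moves toward 0 or 1.

H(A) = H(0.87) = 0.5574 bits
H(B) = H(0.21) = 0.7415 bits

Distribution B (p=0.21) is closer to uniform (p=0.5), so it has higher entropy.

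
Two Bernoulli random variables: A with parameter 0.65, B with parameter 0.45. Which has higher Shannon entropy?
B

For binary distributions, entropy is maximized at p=0.5 and decreases as p moves toward 0 or 1.

H(A) = H(0.65) = 0.9341 bits
H(B) = H(0.45) = 0.9928 bits

Distribution B (p=0.45) is closer to uniform (p=0.5), so it has higher entropy.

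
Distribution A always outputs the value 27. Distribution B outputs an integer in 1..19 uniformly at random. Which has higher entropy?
B

A is deterministic, so H(A) = 0. B is uniform over 19 outcomes, so H(B) = log₂(19) = 4.248 bits. Any distribution with genuine randomness has higher entropy than a deterministic one.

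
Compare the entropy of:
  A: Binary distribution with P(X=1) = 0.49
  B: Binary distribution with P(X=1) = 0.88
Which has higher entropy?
A

For binary distributions, entropy is maximized at p=0.5 and decreases as p moves toward 0 or 1.

H(A) = H(0.49) = 0.9997 bits
H(B) = H(0.88) = 0.5294 bits

Distribution A (p=0.49) is closer to uniform (p=0.5), so it has higher entropy.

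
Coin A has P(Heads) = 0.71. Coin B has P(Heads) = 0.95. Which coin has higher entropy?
A

For binary distributions, entropy is maximized at p=0.5 and decreases as p moves toward 0 or 1.

H(A) = H(0.71) = 0.8687 bits
H(B) = H(0.95) = 0.2864 bits

Distribution A (p=0.71) is closer to uniform (p=0.5), so it has higher entropy.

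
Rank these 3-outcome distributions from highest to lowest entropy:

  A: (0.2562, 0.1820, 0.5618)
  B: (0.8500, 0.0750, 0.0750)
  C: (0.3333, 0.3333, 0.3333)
C > A > B

Key insight: Entropy is maximized by uniform distributions and minimized by concentrated distributions.

- Uniform distributions have maximum entropy log₂(3) = 1.5850 bits
- The more "peaked" or concentrated a distribution, the lower its entropy

Entropies:
  H(A) = 1.4181 bits
  H(B) = 0.7598 bits
  H(C) = 1.5850 bits

Ranking: C > A > B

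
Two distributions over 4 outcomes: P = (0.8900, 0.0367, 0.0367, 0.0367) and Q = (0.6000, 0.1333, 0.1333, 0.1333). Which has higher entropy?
Q

P is highly concentrated on one outcome (89%), making it nearly deterministic. Q spreads its mass more evenly (max 60%). The more spread-out distribution has higher entropy: H(P) ≈ 0.674 bits, H(Q) ≈ 1.605 bits.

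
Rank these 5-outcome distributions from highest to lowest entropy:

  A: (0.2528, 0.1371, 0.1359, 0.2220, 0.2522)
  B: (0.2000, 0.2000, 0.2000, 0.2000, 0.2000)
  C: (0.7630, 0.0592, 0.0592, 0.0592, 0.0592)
B > A > C

Key insight: Entropy is maximized by uniform distributions and minimized by concentrated distributions.

- Uniform distributions have maximum entropy log₂(5) = 2.3219 bits
- The more "peaked" or concentrated a distribution, the lower its entropy

Entropies:
  H(A) = 2.2691 bits
  H(B) = 2.3219 bits
  H(C) = 1.2640 bits

Ranking: B > A > C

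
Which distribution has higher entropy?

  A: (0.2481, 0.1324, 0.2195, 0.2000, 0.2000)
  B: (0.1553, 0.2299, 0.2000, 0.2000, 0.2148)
B

Both distributions are close to uniform, making this a harder comparison.

H(A) = 2.2941 bits
H(B) = 2.3103 bits

The distribution closer to uniform has higher entropy.
Answer: B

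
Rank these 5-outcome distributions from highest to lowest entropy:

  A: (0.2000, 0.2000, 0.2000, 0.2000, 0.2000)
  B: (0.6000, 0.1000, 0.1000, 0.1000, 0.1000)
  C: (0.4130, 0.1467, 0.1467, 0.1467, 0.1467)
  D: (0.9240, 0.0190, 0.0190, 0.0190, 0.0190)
A > C > B > D

Key insight: Entropy is maximized by uniform distributions and minimized by concentrated distributions.

Entropies:
  H(A) = 2.3219 bits
  H(B) = 1.7710 bits
  H(C) = 2.1520 bits
  H(D) = 0.5399 bits

Ranking: A > C > B > D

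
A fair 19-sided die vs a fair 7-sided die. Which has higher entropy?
19-sided die

Both are uniform distributions; for uniform over n outcomes, H = log₂(n). H(19-sided) = log₂(19) = 4.248 bits and H(7-sided) = log₂(7) = 2.807 bits. More outcomes in a uniform distribution means higher entropy.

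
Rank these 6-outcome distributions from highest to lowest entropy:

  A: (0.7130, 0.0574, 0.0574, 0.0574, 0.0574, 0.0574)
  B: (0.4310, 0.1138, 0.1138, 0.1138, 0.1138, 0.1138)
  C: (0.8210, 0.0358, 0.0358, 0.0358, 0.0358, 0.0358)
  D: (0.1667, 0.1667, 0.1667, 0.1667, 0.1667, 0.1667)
D > B > A > C

Key insight: Entropy is maximized by uniform distributions and minimized by concentrated distributions.

Entropies:
  H(A) = 1.5312 bits
  H(B) = 2.3074 bits
  H(C) = 1.0935 bits
  H(D) = 2.5850 bits

Ranking: D > B > A > C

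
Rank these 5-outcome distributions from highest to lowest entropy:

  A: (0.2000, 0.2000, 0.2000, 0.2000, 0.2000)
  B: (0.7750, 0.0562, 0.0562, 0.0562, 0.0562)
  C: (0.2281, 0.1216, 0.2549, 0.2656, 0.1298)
A > C > B

Key insight: Entropy is maximized by uniform distributions and minimized by concentrated distributions.

- Uniform distributions have maximum entropy log₂(5) = 2.3219 bits
- The more "peaked" or concentrated a distribution, the lower its entropy

Entropies:
  H(A) = 2.3219 bits
  H(B) = 1.2192 bits
  H(C) = 2.2490 bits

Ranking: A > C > B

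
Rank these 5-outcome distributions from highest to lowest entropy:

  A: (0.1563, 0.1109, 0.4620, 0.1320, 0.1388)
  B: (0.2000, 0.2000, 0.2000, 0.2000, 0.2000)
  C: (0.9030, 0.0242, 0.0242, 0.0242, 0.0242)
B > A > C

Key insight: Entropy is maximized by uniform distributions and minimized by concentrated distributions.

- Uniform distributions have maximum entropy log₂(5) = 2.3219 bits
- The more "peaked" or concentrated a distribution, the lower its entropy

Entropies:
  H(A) = 2.0661 bits
  H(B) = 2.3219 bits
  H(C) = 0.6534 bits

Ranking: B > A > C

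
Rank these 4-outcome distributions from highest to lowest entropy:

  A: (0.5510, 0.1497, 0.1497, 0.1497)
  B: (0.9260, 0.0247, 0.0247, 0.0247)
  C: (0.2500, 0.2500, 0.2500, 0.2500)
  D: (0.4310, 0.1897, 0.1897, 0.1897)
C > D > A > B

Key insight: Entropy is maximized by uniform distributions and minimized by concentrated distributions.

Entropies:
  H(A) = 1.7041 bits
  H(B) = 0.4980 bits
  H(C) = 2.0000 bits
  H(D) = 1.8881 bits

Ranking: C > D > A > B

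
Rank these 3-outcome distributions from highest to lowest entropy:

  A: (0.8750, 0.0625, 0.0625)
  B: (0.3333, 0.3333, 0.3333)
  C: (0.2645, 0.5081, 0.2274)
B > C > A

Key insight: Entropy is maximized by uniform distributions and minimized by concentrated distributions.

- Uniform distributions have maximum entropy log₂(3) = 1.5850 bits
- The more "peaked" or concentrated a distribution, the lower its entropy

Entropies:
  H(A) = 0.6686 bits
  H(B) = 1.5850 bits
  H(C) = 1.4897 bits

Ranking: B > C > A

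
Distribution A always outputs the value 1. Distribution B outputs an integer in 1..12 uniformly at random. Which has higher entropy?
B

A is deterministic, so H(A) = 0. B is uniform over 12 outcomes, so H(B) = log₂(12) = 3.585 bits. Any distribution with genuine randomness has higher entropy than a deterministic one.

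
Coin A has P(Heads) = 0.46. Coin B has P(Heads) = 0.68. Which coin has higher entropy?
A

For binary distributions, entropy is maximized at p=0.5 and decreases as p moves toward 0 or 1.

H(A) = H(0.46) = 0.9954 bits
H(B) = H(0.68) = 0.9044 bits

Distribution A (p=0.46) is closer to uniform (p=0.5), so it has higher entropy.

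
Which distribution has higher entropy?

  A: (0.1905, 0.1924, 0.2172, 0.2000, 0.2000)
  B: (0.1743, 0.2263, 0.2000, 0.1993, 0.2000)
A

Both distributions are close to uniform, making this a harder comparison.

H(A) = 2.3203 bits
H(B) = 2.3170 bits

The distribution closer to uniform has higher entropy.
Answer: A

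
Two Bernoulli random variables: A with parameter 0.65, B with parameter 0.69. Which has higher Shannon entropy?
A

For binary distributions, entropy is maximized at p=0.5 and decreases as p moves toward 0 or 1.

H(A) = H(0.65) = 0.9341 bits
H(B) = H(0.69) = 0.8932 bits

Distribution A (p=0.65) is closer to uniform (p=0.5), so it has higher entropy.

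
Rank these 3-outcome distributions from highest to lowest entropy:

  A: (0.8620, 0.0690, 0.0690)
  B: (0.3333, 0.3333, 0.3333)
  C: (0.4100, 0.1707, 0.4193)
B > C > A

Key insight: Entropy is maximized by uniform distributions and minimized by concentrated distributions.

- Uniform distributions have maximum entropy log₂(3) = 1.5850 bits
- The more "peaked" or concentrated a distribution, the lower its entropy

Entropies:
  H(A) = 0.7170 bits
  H(B) = 1.5850 bits
  H(C) = 1.4885 bits

Ranking: B > C > A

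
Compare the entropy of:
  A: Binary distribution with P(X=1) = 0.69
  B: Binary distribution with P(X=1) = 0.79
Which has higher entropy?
A

For binary distributions, entropy is maximized at p=0.5 and decreases as p moves toward 0 or 1.

H(A) = H(0.69) = 0.8932 bits
H(B) = H(0.79) = 0.7415 bits

Distribution A (p=0.69) is closer to uniform (p=0.5), so it has higher entropy.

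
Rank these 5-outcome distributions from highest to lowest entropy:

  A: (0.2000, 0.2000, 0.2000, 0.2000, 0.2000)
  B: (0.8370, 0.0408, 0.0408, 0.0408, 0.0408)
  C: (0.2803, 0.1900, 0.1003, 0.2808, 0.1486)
A > C > B

Key insight: Entropy is maximized by uniform distributions and minimized by concentrated distributions.

- Uniform distributions have maximum entropy log₂(5) = 2.3219 bits
- The more "peaked" or concentrated a distribution, the lower its entropy

Entropies:
  H(A) = 2.3219 bits
  H(B) = 0.9674 bits
  H(C) = 2.2256 bits

Ranking: A > C > B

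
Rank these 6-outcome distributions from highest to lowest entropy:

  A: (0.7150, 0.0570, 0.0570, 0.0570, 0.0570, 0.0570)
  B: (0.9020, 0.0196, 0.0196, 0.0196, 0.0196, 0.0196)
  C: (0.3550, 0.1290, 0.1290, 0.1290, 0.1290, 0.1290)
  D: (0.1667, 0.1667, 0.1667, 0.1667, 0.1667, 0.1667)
D > C > A > B

Key insight: Entropy is maximized by uniform distributions and minimized by concentrated distributions.

Entropies:
  H(A) = 1.5239 bits
  H(B) = 0.6902 bits
  H(C) = 2.4361 bits
  H(D) = 2.5850 bits

Ranking: D > C > A > B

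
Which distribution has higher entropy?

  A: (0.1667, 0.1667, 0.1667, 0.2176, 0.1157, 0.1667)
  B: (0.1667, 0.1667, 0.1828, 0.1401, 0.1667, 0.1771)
B

Both distributions are close to uniform, making this a harder comparison.

H(A) = 2.5621 bits
H(B) = 2.5802 bits

The distribution closer to uniform has higher entropy.
Answer: B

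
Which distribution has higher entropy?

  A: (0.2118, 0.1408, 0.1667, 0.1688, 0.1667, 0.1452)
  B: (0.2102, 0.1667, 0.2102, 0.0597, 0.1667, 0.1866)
A

Both distributions are close to uniform, making this a harder comparison.

H(A) = 2.5717 bits
H(B) = 2.5022 bits

The distribution closer to uniform has higher entropy.
Answer: A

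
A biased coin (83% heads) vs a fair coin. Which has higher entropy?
Fair coin

The fair coin is uniform (p=0.5), maximizing binary entropy at 1 bit. The biased coin has H(0.83) ≈ 0.658 bits — its outcome is more predictable, so its entropy is lower.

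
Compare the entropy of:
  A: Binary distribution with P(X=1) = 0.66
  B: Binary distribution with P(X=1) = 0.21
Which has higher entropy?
A

For binary distributions, entropy is maximized at p=0.5 and decreases as p moves toward 0 or 1.

H(A) = H(0.66) = 0.9248 bits
H(B) = H(0.21) = 0.7415 bits

Distribution A (p=0.66) is closer to uniform (p=0.5), so it has higher entropy.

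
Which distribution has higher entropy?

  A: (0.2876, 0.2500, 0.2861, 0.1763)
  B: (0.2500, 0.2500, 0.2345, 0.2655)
B

Both distributions are close to uniform, making this a harder comparison.

H(A) = 1.9750 bits
H(B) = 1.9986 bits

The distribution closer to uniform has higher entropy.
Answer: B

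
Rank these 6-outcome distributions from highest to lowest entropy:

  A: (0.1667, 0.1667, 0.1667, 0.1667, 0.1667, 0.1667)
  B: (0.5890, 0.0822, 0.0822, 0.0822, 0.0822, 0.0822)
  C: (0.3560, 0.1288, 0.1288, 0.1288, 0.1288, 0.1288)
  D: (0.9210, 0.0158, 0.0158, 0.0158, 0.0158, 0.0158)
A > C > B > D

Key insight: Entropy is maximized by uniform distributions and minimized by concentrated distributions.

Entropies:
  H(A) = 2.5850 bits
  H(B) = 1.9313 bits
  H(C) = 2.4346 bits
  H(D) = 0.5821 bits

Ranking: A > C > B > D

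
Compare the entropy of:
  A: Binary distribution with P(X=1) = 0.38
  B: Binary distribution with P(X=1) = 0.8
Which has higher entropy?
A

For binary distributions, entropy is maximized at p=0.5 and decreases as p moves toward 0 or 1.

H(A) = H(0.38) = 0.9580 bits
H(B) = H(0.8) = 0.7219 bits

Distribution A (p=0.38) is closer to uniform (p=0.5), so it has higher entropy.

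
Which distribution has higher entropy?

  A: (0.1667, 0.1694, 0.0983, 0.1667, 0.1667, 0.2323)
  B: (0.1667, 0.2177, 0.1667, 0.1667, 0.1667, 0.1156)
B

Both distributions are close to uniform, making this a harder comparison.

H(A) = 2.5446 bits
H(B) = 2.5620 bits

The distribution closer to uniform has higher entropy.
Answer: B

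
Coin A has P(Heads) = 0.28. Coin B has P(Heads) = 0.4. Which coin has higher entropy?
B

For binary distributions, entropy is maximized at p=0.5 and decreases as p moves toward 0 or 1.

H(A) = H(0.28) = 0.8555 bits
H(B) = H(0.4) = 0.9710 bits

Distribution B (p=0.4) is closer to uniform (p=0.5), so it has higher entropy.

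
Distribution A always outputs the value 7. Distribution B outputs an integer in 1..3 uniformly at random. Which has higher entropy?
B

A is deterministic, so H(A) = 0. B is uniform over 3 outcomes, so H(B) = log₂(3) = 1.585 bits. Any distribution with genuine randomness has higher entropy than a deterministic one.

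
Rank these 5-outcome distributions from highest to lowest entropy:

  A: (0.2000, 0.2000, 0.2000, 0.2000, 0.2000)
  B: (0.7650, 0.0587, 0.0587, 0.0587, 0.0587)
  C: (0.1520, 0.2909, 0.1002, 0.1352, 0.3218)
A > C > B

Key insight: Entropy is maximized by uniform distributions and minimized by concentrated distributions.

- Uniform distributions have maximum entropy log₂(5) = 2.3219 bits
- The more "peaked" or concentrated a distribution, the lower its entropy

Entropies:
  H(A) = 2.3219 bits
  H(B) = 1.2566 bits
  H(C) = 2.1804 bits

Ranking: A > C > B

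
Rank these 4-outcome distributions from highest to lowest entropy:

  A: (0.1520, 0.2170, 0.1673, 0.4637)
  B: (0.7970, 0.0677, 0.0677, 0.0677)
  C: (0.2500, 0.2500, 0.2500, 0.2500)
C > A > B

Key insight: Entropy is maximized by uniform distributions and minimized by concentrated distributions.

- Uniform distributions have maximum entropy log₂(4) = 2.0000 bits
- The more "peaked" or concentrated a distribution, the lower its entropy

Entropies:
  H(A) = 1.8372 bits
  H(B) = 1.0496 bits
  H(C) = 2.0000 bits

Ranking: C > A > B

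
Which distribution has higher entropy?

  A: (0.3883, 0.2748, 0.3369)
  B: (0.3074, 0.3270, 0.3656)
B

Both distributions are close to uniform, making this a harder comparison.

H(A) = 1.5709 bits
H(B) = 1.5812 bits

The distribution closer to uniform has higher entropy.
Answer: B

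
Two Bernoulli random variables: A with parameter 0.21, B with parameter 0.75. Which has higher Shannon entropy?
B

For binary distributions, entropy is maximized at p=0.5 and decreases as p moves toward 0 or 1.

H(A) = H(0.21) = 0.7415 bits
H(B) = H(0.75) = 0.8113 bits

Distribution B (p=0.75) is closer to uniform (p=0.5), so it has higher entropy.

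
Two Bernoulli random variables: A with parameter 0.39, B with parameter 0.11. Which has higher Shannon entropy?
A

For binary distributions, entropy is maximized at p=0.5 and decreases as p moves toward 0 or 1.

H(A) = H(0.39) = 0.9648 bits
H(B) = H(0.11) = 0.4999 bits

Distribution A (p=0.39) is closer to uniform (p=0.5), so it has higher entropy.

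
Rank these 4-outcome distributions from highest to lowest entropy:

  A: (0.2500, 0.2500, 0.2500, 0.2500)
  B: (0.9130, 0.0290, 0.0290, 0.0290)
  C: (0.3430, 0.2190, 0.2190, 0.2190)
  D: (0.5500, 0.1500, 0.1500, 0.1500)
A > C > D > B

Key insight: Entropy is maximized by uniform distributions and minimized by concentrated distributions.

Entropies:
  H(A) = 2.0000 bits
  H(B) = 0.5643 bits
  H(C) = 1.9690 bits
  H(D) = 1.7060 bits

Ranking: A > C > D > B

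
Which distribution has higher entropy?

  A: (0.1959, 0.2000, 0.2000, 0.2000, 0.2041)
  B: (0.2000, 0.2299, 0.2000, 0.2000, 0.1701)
A

Both distributions are close to uniform, making this a harder comparison.

H(A) = 2.3218 bits
H(B) = 2.3155 bits

The distribution closer to uniform has higher entropy.
Answer: A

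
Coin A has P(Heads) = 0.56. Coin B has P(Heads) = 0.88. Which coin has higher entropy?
A

For binary distributions, entropy is maximized at p=0.5 and decreases as p moves toward 0 or 1.

H(A) = H(0.56) = 0.9896 bits
H(B) = H(0.88) = 0.5294 bits

Distribution A (p=0.56) is closer to uniform (p=0.5), so it has higher entropy.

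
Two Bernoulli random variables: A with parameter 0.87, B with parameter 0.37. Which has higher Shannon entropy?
B

For binary distributions, entropy is maximized at p=0.5 and decreases as p moves toward 0 or 1.

H(A) = H(0.87) = 0.5574 bits
H(B) = H(0.37) = 0.9507 bits

Distribution B (p=0.37) is closer to uniform (p=0.5), so it has higher entropy.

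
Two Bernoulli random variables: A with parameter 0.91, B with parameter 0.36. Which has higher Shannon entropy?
B

For binary distributions, entropy is maximized at p=0.5 and decreases as p moves toward 0 or 1.

H(A) = H(0.91) = 0.4365 bits
H(B) = H(0.36) = 0.9427 bits

Distribution B (p=0.36) is closer to uniform (p=0.5), so it has higher entropy.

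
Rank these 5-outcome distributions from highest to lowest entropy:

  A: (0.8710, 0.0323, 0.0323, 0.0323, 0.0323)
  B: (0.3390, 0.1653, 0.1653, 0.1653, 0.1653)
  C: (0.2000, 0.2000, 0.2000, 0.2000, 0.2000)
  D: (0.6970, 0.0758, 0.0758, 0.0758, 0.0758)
C > B > D > A

Key insight: Entropy is maximized by uniform distributions and minimized by concentrated distributions.

Entropies:
  H(A) = 0.8127 bits
  H(B) = 2.2459 bits
  H(C) = 2.3219 bits
  H(D) = 1.4909 bits

Ranking: C > B > D > A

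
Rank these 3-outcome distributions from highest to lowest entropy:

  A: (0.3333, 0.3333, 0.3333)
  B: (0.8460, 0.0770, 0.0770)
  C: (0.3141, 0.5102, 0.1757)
A > C > B

Key insight: Entropy is maximized by uniform distributions and minimized by concentrated distributions.

- Uniform distributions have maximum entropy log₂(3) = 1.5850 bits
- The more "peaked" or concentrated a distribution, the lower its entropy

Entropies:
  H(A) = 1.5850 bits
  H(B) = 0.7738 bits
  H(C) = 1.4608 bits

Ranking: A > C > B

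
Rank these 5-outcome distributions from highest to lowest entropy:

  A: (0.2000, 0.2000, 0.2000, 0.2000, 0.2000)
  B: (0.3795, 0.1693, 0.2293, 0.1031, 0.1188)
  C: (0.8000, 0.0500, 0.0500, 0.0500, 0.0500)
A > B > C

Key insight: Entropy is maximized by uniform distributions and minimized by concentrated distributions.

- Uniform distributions have maximum entropy log₂(5) = 2.3219 bits
- The more "peaked" or concentrated a distribution, the lower its entropy

Entropies:
  H(A) = 2.3219 bits
  H(B) = 2.1545 bits
  H(C) = 1.1219 bits

Ranking: A > B > C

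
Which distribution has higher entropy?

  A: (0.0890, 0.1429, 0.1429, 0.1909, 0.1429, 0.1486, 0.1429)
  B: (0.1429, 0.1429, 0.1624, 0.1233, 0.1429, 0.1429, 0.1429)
B

Both distributions are close to uniform, making this a harder comparison.

H(A) = 2.7797 bits
H(B) = 2.8035 bits

The distribution closer to uniform has higher entropy.
Answer: B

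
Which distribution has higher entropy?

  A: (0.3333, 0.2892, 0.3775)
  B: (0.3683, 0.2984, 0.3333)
B

Both distributions are close to uniform, making this a harder comparison.

H(A) = 1.5765 bits
H(B) = 1.5797 bits

The distribution closer to uniform has higher entropy.
Answer: B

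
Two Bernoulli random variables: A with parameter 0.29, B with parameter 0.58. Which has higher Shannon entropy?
B

For binary distributions, entropy is maximized at p=0.5 and decreases as p moves toward 0 or 1.

H(A) = H(0.29) = 0.8687 bits
H(B) = H(0.58) = 0.9815 bits

Distribution B (p=0.58) is closer to uniform (p=0.5), so it has higher entropy.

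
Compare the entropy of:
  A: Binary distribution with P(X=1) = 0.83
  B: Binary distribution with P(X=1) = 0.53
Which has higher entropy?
B

For binary distributions, entropy is maximized at p=0.5 and decreases as p moves toward 0 or 1.

H(A) = H(0.83) = 0.6577 bits
H(B) = H(0.53) = 0.9974 bits

Distribution B (p=0.53) is closer to uniform (p=0.5), so it has higher entropy.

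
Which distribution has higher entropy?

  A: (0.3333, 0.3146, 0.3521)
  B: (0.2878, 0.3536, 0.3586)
A

Both distributions are close to uniform, making this a harder comparison.

H(A) = 1.5834 bits
H(B) = 1.5780 bits

The distribution closer to uniform has higher entropy.
Answer: A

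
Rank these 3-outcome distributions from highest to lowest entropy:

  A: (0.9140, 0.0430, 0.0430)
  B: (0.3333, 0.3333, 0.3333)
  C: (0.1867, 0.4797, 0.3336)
B > C > A

Key insight: Entropy is maximized by uniform distributions and minimized by concentrated distributions.

- Uniform distributions have maximum entropy log₂(3) = 1.5850 bits
- The more "peaked" or concentrated a distribution, the lower its entropy

Entropies:
  H(A) = 0.5090 bits
  H(B) = 1.5850 bits
  H(C) = 1.4888 bits

Ranking: B > C > A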